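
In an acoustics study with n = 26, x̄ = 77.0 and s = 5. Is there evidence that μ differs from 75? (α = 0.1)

t = (x̄ - μ₀)/(s/√n) = (77.0 - 75)/(5/√26) = 2.04. df = 25, critical t = ±1.708. Reject H₀.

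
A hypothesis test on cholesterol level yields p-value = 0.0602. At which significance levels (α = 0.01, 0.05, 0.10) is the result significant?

p = 0.0602. Significant at: α = 0.1.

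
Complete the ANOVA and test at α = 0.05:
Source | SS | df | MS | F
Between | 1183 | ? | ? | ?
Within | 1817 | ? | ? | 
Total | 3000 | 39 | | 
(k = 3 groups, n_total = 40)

df_between = 2, df_within = 37. MS_between = 591.5, MS_within = 49.11. F = 12.045, F_crit ≈ 3.252. Reject H₀.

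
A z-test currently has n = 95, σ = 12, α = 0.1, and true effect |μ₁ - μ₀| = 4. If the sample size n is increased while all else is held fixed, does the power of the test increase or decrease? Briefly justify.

Power increases: a larger n shrinks the standard error σ/√n, moving the sampling distribution under H₁ further from the critical value.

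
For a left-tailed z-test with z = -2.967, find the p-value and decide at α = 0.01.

p = P(Z < -2.967) = Φ(-2.967) ≈ 0.0015. Since p < 0.01, reject H₀ (significant) at α = 0.01.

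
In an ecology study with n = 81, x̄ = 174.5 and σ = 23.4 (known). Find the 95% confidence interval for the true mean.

CI = x̄ ± z*(σ/√n) = 174.5 ± 1.96(23.4/√81) = 174.5 ± 5.1 = (169.4, 179.6)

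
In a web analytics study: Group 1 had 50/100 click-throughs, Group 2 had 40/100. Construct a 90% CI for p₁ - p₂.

p̂₁ = 0.5, p̂₂ = 0.4. Difference = 0.1. CI = (-0.015, 0.215)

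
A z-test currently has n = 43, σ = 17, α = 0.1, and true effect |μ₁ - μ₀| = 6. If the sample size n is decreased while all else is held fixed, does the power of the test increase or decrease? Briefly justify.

Power decreases: a smaller n inflates the standard error σ/√n, pulling the sampling distribution under H₁ back toward the critical value.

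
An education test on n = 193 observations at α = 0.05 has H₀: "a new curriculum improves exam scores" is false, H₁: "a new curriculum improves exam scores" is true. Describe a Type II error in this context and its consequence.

Type II error: failing to reject H₀ when it is false — concluding that a new curriculum improves exam scores is not supported when in fact it is. Consequence: keeping the old curriculum when the new one would have helped students.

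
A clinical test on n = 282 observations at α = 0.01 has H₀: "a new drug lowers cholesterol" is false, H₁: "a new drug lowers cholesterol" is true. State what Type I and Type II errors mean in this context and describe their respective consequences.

Type I (false positive): concluding that a new drug lowers cholesterol when it is not — approving an ineffective drug — patients take a useless medication and may skip effective alternatives. Type II (false negative): failing to conclude that a new drug lowers cholesterol when it is — shelving an effective drug — patients miss out on a treatment that would have helped. Which is costlier depends on domain priorities and is a judgement call rather than a statistical fact.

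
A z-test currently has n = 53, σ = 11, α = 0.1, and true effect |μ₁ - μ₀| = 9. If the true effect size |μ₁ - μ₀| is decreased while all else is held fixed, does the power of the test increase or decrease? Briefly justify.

Power decreases: a smaller true effect decreases the non-centrality λ = |μ₁ - μ₀|/(σ/√n).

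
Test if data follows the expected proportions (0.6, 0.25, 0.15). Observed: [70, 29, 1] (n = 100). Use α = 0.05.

Expected: [60.0, 25.0, 15.0]. χ² = 15.373. df = 2, critical = 5.991. Reject H₀.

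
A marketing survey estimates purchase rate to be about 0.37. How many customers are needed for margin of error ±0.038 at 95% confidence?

n = z²p(1-p)/E² = 1.96²×0.37×0.63/0.038² = 620.1 → n = 621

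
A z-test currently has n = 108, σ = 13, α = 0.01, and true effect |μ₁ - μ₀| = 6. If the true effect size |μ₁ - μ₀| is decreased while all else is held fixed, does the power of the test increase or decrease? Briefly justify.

Power decreases: a smaller true effect decreases the non-centrality λ = |μ₁ - μ₀|/(σ/√n).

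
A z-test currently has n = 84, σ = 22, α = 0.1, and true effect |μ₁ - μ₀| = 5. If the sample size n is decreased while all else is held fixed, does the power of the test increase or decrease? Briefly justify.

Power decreases: a smaller n inflates the standard error σ/√n, pulling the sampling distribution under H₁ back toward the critical value.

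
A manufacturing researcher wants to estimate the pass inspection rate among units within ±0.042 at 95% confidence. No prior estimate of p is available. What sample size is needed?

Conservative approach: use p = 0.5 (maximizes p(1-p) = 0.25). n = z²(0.25)/E² = 1.96²×0.25/0.042² = 544.4 → n = 545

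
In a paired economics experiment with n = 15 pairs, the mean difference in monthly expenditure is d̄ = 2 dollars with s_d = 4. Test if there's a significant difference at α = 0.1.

t = d̄/(s_d/√n) = 2/(4/√15) = 1.936. df = 14, critical t = ±1.761. Reject H₀.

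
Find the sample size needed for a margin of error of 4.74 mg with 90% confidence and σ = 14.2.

n = (z*σ/E)² = (1.645×14.2/4.74)² = 24.3 → n = 25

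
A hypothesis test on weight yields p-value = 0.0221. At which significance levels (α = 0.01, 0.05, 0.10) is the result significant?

p = 0.0221. Significant at: α = 0.05, 0.1.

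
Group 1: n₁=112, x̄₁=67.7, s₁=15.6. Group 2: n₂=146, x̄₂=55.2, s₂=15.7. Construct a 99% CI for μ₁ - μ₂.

Difference = 12.5. SE = √(15.6²/112 + 15.7²/146) = 1.965. CI = (7.44, 17.56)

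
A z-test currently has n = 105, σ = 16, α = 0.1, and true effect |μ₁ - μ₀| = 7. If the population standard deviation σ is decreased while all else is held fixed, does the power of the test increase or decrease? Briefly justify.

Power increases: a smaller σ shrinks the standard error σ/√n, moving the sampling distribution under H₁ further from the critical value.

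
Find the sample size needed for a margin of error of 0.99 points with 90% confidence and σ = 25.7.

n = (z*σ/E)² = (1.645×25.7/0.99)² = 1823.6 → n = 1824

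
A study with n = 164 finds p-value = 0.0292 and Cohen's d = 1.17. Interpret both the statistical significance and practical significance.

Statistically significant (p = 0.0292 < 0.05). Cohen's d = 1.17 indicates a large effect size. Both statistical and practical significance should be considered.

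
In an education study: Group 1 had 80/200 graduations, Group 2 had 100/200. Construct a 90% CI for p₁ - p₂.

p̂₁ = 0.4, p̂₂ = 0.5. Difference = -0.1. CI = (-0.181, -0.019)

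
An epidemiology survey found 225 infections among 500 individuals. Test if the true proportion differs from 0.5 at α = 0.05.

p̂ = 0.45, p₀ = 0.5. z = (p̂ - p₀)/√(p₀(1-p₀)/n) = -2.236. Critical: ±1.96. Reject H₀.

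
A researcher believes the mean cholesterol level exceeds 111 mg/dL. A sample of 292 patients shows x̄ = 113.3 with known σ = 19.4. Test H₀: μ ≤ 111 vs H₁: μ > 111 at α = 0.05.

z = 2.026. Critical value: 1.645. Reject H₀.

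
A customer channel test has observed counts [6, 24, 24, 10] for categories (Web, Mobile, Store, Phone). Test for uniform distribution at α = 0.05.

Expected = 16 each. χ² = Σ(O-E)²/E = 16.5. df = 3, critical value = 7.815. Reject H₀.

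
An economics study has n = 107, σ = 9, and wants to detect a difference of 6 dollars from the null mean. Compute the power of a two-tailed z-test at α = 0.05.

SE = σ/√n = 9/√107 = 0.87. Non-centrality λ = d/SE = 6/0.87 = 6.896. Power ≈ Φ(λ - z_{α/2}) = Φ(6.896 - 1.96) = Φ(4.936) = 1.0.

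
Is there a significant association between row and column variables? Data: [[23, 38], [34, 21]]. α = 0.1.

χ² = 6.729. df = 1, critical = 2.706. Reject H₀. Variables are dependent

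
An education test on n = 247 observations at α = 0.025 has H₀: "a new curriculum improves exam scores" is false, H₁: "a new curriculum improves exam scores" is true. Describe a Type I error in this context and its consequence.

Type I error: rejecting H₀ when it is true — concluding that a new curriculum improves exam scores when in fact it is not. Consequence: adopting a curriculum that gives no real benefit — disruption for nothing.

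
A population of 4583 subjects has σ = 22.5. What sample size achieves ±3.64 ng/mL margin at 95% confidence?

Without FPC: n₀ = (1.96×22.5/3.64)² = 146.783. With FPC: n = n₀N/(n₀+N-1) = 142.3 → n = 143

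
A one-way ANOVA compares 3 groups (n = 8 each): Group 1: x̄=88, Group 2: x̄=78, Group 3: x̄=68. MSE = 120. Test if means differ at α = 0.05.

Grand mean = 78.0. SS_between = 1600.0, MS_between = 800.0. F = 6.667, F_crit ≈ 3.467. Reject H₀.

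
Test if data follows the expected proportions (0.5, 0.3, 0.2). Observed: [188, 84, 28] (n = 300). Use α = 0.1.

Expected: [150.0, 90.0, 60.0]. χ² = 27.093. df = 2, critical = 4.605. Reject H₀.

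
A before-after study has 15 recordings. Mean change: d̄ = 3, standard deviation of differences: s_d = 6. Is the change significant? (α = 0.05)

t = d̄/(s_d/√n) = 3/(6/√15) = 1.936. df = 14, critical t = ±2.145. Fail to reject H₀.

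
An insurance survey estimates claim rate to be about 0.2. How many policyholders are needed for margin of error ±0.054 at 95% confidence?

n = z²p(1-p)/E² = 1.96²×0.2×0.8/0.054² = 210.8 → n = 211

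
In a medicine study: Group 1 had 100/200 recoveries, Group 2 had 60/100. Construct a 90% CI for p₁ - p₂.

p̂₁ = 0.5, p̂₂ = 0.6. Difference = -0.1. CI = (-0.199, -0.001)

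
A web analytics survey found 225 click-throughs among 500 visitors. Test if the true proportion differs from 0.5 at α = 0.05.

p̂ = 0.45, p₀ = 0.5. z = (p̂ - p₀)/√(p₀(1-p₀)/n) = -2.236. Critical: ±1.96. Reject H₀.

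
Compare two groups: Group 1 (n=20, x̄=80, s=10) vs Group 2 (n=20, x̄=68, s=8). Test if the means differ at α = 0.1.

Pooled sp = 9.06. t = 4.191, df = 38. Critical t = ±1.686. Reject H₀.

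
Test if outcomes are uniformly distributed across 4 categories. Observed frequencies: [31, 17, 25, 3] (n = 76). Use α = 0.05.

Expected = 19 each. χ² = Σ(O-E)²/E = 23.158. df = 3, critical value = 7.815. Reject H₀.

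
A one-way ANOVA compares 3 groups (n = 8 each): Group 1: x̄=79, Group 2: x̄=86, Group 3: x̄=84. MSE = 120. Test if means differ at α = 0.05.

Grand mean = 83.0. SS_between = 208.0, MS_between = 104.0. F = 0.867, F_crit ≈ 3.467. Fail to reject H₀.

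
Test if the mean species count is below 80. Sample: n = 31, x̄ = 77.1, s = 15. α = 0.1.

t = (77.1 - 80)/(15/√31) = -1.076, df = 30. Critical t = -1.31. Fail to reject H₀.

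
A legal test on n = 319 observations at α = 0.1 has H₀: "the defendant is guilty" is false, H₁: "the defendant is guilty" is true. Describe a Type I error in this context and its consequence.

Type I error: rejecting H₀ when it is true — concluding that the defendant is guilty when in fact it is not. Consequence: convicting an innocent person.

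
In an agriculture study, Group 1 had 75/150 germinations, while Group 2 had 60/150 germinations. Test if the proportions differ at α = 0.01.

p̂₁ = 0.5, p̂₂ = 0.4, pooled p̂ = 0.45. z = 1.741. Critical: ±2.576. Fail to reject H₀.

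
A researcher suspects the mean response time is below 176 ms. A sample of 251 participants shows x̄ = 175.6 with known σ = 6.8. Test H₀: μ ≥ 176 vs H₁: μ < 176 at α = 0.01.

z = -0.932. Critical value: -2.33. Fail to reject H₀.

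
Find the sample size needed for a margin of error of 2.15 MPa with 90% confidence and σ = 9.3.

n = (z*σ/E)² = (1.645×9.3/2.15)² = 50.6 → n = 51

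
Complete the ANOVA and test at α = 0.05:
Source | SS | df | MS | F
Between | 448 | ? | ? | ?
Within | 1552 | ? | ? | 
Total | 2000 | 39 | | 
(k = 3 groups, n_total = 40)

df_between = 2, df_within = 37. MS_between = 224.0, MS_within = 41.95. F = 5.34, F_crit ≈ 3.252. Reject H₀.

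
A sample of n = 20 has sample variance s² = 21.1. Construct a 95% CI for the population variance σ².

df = 19. χ²_{0.025} = 32.852, χ²_{0.975} = 8.907. CI for σ² = ((n-1)s²/χ²_{α/2}, (n-1)s²/χ²_{1-α/2}) = (19·21.1/32.852, 19·21.1/8.907) = (12.2, 45.01)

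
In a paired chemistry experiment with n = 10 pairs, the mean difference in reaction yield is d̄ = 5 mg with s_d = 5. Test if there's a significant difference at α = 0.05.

t = d̄/(s_d/√n) = 5/(5/√10) = 3.162. df = 9, critical t = ±2.262. Reject H₀.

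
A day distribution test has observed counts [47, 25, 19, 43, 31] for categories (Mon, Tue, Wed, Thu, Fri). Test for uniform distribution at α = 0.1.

Expected = 33 each. χ² = Σ(O-E)²/E = 16.97. df = 4, critical value = 7.779. Reject H₀.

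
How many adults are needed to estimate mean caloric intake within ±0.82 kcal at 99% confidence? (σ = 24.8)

n = (z*σ/E)² = (2.576×24.8/0.82)² = 6069.7 → n = 6070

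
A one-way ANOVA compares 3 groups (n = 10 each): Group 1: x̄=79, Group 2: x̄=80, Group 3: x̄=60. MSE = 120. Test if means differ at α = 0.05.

Grand mean = 73.0. SS_between = 2540.0, MS_between = 1270.0. F = 10.583, F_crit ≈ 3.354. Reject H₀.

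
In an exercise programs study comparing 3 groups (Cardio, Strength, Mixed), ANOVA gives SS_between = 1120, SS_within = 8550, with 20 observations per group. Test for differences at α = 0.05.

df_between = 2, df_within = 57. F = MS_between/MS_within = 560.0/150.0 = 3.733. F_crit ≈ 3.159. Reject H₀. At least one mean differs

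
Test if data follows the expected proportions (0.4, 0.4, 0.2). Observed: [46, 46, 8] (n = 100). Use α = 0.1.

Expected: [40.0, 40.0, 20.0]. χ² = 9.0. df = 2, critical = 4.605. Reject H₀.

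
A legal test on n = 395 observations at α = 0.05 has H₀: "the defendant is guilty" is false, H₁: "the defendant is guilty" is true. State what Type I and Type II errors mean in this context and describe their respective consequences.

Type I (false positive): concluding that the defendant is guilty when it is not — convicting an innocent person. Type II (false negative): failing to conclude that the defendant is guilty when it is — acquitting a guilty person. Which is costlier depends on domain priorities and is a judgement call rather than a statistical fact.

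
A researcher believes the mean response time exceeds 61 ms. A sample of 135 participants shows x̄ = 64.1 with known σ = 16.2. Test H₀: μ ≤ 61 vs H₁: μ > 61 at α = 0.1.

z = 2.223. Critical value: 1.28. Reject H₀.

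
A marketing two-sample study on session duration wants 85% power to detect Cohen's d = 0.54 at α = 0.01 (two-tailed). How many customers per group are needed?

z_{α/2} = 2.576, z_β = Φ⁻¹(0.85) = 1.036. For medium effect (d = 0.54): n per group = 2(z_{α/2} + z_β)²/d² = 2(2.576 + 1.036)²/0.54² = 89.5 → 90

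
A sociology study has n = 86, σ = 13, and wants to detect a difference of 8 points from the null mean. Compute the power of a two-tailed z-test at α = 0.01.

SE = σ/√n = 13/√86 = 1.402. Non-centrality λ = d/SE = 8/1.402 = 5.707. Power ≈ Φ(λ - z_{α/2}) = Φ(5.707 - 2.576) = Φ(3.131) = 0.999.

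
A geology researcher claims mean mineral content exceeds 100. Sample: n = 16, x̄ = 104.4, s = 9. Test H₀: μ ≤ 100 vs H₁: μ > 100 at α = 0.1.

t = (104.4 - 100)/(9/√16) = 1.956, df = 15. Critical t = 1.341. Reject H₀.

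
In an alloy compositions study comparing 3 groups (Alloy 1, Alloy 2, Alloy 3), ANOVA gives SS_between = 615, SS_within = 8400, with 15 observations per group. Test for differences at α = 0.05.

df_between = 2, df_within = 42. F = MS_between/MS_within = 307.5/200.0 = 1.538. F_crit ≈ 3.22. Fail to reject H₀.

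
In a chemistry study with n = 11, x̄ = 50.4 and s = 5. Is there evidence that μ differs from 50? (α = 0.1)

t = (x̄ - μ₀)/(s/√n) = (50.4 - 50)/(5/√11) = 0.265. df = 10, critical t = ±1.812. Fail to reject H₀.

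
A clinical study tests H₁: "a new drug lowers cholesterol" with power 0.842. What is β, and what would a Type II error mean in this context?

β = 1 - power = 1 - 0.842 = 0.158. A Type II error is failing to reject H₀ when H₀ is false (false negative) — here, failing to conclude that a new drug lowers cholesterol when in fact it is true. Consequence: shelving an effective drug — patients miss out on a treatment that would have helped.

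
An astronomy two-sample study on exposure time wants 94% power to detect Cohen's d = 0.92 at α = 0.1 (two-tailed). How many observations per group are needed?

z_{α/2} = 1.645, z_β = Φ⁻¹(0.94) = 1.555. For large effect (d = 0.92): n per group = 2(z_{α/2} + z_β)²/d² = 2(1.645 + 1.555)²/0.92² = 24.2 → 25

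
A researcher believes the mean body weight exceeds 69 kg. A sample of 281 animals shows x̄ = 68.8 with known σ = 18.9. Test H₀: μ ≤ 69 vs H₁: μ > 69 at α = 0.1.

z = -0.177. Critical value: 1.28. Fail to reject H₀.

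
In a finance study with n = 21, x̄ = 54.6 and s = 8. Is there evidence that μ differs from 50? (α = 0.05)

t = (x̄ - μ₀)/(s/√n) = (54.6 - 50)/(8/√21) = 2.635. df = 20, critical t = ±2.086. Reject H₀.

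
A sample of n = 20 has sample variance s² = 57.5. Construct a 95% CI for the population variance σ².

df = 19. χ²_{0.025} = 32.852, χ²_{0.975} = 8.907. CI for σ² = ((n-1)s²/χ²_{α/2}, (n-1)s²/χ²_{1-α/2}) = (19·57.5/32.852, 19·57.5/8.907) = (33.26, 122.66)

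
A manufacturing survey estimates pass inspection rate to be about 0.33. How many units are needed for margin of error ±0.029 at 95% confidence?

n = z²p(1-p)/E² = 1.96²×0.33×0.67/0.029² = 1010.0 → n = 1010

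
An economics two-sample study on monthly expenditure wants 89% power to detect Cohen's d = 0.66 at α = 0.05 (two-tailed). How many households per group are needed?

z_{α/2} = 1.96, z_β = Φ⁻¹(0.89) = 1.227. For medium effect (d = 0.66): n per group = 2(z_{α/2} + z_β)²/d² = 2(1.96 + 1.227)²/0.66² = 46.6 → 47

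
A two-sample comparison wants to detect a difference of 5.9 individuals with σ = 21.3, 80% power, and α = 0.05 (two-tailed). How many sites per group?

n per group = 2(z_α/2 + z_β)²σ²/d² = 2×(1.96 + 0.84)²×21.3²/5.9² = 204.4 → n = 205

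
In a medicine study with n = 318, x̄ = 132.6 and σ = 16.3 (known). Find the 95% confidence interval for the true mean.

CI = x̄ ± z*(σ/√n) = 132.6 ± 1.96(16.3/√318) = 132.6 ± 1.79 = (130.81, 134.39)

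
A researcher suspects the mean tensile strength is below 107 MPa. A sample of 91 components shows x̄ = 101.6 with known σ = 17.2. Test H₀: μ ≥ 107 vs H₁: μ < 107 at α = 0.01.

z = -2.995. Critical value: -2.33. Reject H₀.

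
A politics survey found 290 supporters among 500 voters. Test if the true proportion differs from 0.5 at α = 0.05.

p̂ = 0.58, p₀ = 0.5. z = (p̂ - p₀)/√(p₀(1-p₀)/n) = 3.578. Critical: ±1.96. Reject H₀.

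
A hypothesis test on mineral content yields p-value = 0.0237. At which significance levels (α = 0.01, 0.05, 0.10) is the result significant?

p = 0.0237. Significant at: α = 0.05, 0.1.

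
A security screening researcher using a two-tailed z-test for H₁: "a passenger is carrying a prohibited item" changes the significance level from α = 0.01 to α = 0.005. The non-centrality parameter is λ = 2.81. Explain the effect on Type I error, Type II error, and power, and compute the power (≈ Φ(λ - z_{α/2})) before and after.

Decreasing α from 0.01 to 0.005:
• Type I error rate decreases (α is the Type I rate by definition).
• Critical value moves from z_{α/2} = 2.576 to 2.807, so power = Φ(λ - z_{α/2}) goes from Φ(2.81 - 2.576) = 0.593 to Φ(2.81 - 2.807) = 0.501.
• Type II error rate β = 1 - power therefore increases (0.407 → 0.499).
Appropriate when false positives are costly — here, detaining an innocent passenger — delay and inconvenience.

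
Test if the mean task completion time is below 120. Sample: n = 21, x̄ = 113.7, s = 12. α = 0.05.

t = (113.7 - 120)/(12/√21) = -2.406, df = 20. Critical t = -1.725. Reject H₀.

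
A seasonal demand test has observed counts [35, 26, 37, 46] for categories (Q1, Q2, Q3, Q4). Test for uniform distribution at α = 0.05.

Expected = 36 each. χ² = Σ(O-E)²/E = 5.611. df = 3, critical value = 7.815. Fail to reject H₀.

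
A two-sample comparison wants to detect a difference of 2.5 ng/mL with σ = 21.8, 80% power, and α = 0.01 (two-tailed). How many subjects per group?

n per group = 2(z_α/2 + z_β)²σ²/d² = 2×(2.576 + 0.84)²×21.8²/2.5² = 1774.6 → n = 1775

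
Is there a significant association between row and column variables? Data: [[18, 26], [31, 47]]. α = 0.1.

χ² = 0.016. df = 1, critical = 2.706. Fail to reject H₀. No evidence of dependence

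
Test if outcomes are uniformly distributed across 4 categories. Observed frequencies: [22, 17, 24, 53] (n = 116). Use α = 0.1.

Expected = 29 each. χ² = Σ(O-E)²/E = 27.379. df = 3, critical value = 6.251. Reject H₀.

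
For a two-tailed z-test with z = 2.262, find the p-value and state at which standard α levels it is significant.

p = 2·P(Z > |2.262|) = 2·(1 - Φ(2.262)) ≈ 0.0237. Significant at α = 0.1; Significant at α = 0.05.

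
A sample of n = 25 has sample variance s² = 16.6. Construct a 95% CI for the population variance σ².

df = 24. χ²_{0.025} = 39.364, χ²_{0.975} = 12.401. CI for σ² = ((n-1)s²/χ²_{α/2}, (n-1)s²/χ²_{1-α/2}) = (24·16.6/39.364, 24·16.6/12.401) = (10.12, 32.13)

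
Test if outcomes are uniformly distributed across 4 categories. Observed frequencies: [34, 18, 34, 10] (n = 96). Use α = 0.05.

Expected = 24 each. χ² = Σ(O-E)²/E = 18.0. df = 3, critical value = 7.815. Reject H₀.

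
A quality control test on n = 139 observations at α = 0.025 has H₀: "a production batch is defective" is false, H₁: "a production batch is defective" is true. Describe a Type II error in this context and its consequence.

Type II error: failing to reject H₀ when it is false — concluding that a production batch is defective is not supported when in fact it is. Consequence: shipping a defective batch — faulty products reach customers.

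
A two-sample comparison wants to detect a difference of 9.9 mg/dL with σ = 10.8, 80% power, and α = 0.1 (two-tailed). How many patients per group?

n per group = 2(z_α/2 + z_β)²σ²/d² = 2×(1.645 + 0.84)²×10.8²/9.9² = 14.7 → n = 15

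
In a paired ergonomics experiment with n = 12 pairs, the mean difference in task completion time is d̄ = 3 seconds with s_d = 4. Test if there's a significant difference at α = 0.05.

t = d̄/(s_d/√n) = 3/(4/√12) = 2.598. df = 11, critical t = ±2.201. Reject H₀.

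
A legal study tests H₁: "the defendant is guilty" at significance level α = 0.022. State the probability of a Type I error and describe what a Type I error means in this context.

P(Type I error) = α = 0.022. A Type I error is rejecting H₀ when H₀ is actually true (false positive) — here, concluding that the defendant is guilty when in fact this is not the case. Consequence: convicting an innocent person.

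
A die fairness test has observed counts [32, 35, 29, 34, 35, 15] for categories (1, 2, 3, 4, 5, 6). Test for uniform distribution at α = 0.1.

Expected = 30 each. χ² = Σ(O-E)²/E = 9.867. df = 5, critical value = 9.236. Reject H₀.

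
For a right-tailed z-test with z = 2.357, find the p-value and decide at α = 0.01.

p = P(Z > 2.357) = 1 - Φ(2.357) ≈ 0.0092. Since p < 0.01, reject H₀ (significant) at α = 0.01.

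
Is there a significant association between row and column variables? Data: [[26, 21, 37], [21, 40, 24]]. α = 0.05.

χ² = 9.215. df = 2, critical = 5.991. Reject H₀. Variables are dependent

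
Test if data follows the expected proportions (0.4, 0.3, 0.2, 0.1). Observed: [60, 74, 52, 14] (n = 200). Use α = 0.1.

Expected: [80.0, 60.0, 40.0, 20.0]. χ² = 13.667. df = 3, critical = 6.251. Reject H₀.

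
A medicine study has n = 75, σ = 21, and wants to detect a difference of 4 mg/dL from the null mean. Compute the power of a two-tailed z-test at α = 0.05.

SE = σ/√n = 21/√75 = 2.425. Non-centrality λ = d/SE = 4/2.425 = 1.65. Power ≈ Φ(λ - z_{α/2}) = Φ(1.65 - 1.96) = Φ(-0.31) = 0.378.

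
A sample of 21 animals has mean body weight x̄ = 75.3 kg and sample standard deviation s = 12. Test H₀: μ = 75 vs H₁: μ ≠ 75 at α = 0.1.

t = (x̄ - μ₀)/(s/√n) = (75.3 - 75)/(12/√21) = 0.115. df = 20, critical t = ±1.725. Fail to reject H₀.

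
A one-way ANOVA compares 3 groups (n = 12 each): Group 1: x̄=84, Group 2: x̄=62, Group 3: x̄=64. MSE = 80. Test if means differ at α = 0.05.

Grand mean = 70.0. SS_between = 3552.0, MS_between = 1776.0. F = 22.2, F_crit ≈ 3.285. Reject H₀.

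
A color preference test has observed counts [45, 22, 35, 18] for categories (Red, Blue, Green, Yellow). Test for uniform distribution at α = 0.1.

Expected = 30 each. χ² = Σ(O-E)²/E = 15.267. df = 3, critical value = 6.251. Reject H₀.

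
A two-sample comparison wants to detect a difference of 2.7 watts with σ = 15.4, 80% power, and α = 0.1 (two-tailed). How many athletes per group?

n per group = 2(z_α/2 + z_β)²σ²/d² = 2×(1.645 + 0.84)²×15.4²/2.7² = 401.8 → n = 402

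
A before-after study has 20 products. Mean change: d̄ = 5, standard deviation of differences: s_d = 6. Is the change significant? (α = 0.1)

t = d̄/(s_d/√n) = 5/(6/√20) = 3.727. df = 19, critical t = ±1.729. Reject H₀.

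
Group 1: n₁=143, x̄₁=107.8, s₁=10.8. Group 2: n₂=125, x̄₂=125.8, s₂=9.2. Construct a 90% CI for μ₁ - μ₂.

Difference = -18.0. SE = √(10.8²/143 + 9.2²/125) = 1.222. CI = (-20.01, -15.99)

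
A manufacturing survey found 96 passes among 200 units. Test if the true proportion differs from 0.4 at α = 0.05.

p̂ = 0.48, p₀ = 0.4. z = (p̂ - p₀)/√(p₀(1-p₀)/n) = 2.309. Critical: ±1.96. Reject H₀.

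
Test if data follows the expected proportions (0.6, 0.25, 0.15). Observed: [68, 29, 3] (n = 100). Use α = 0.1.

Expected: [60.0, 25.0, 15.0]. χ² = 11.307. df = 2, critical = 4.605. Reject H₀.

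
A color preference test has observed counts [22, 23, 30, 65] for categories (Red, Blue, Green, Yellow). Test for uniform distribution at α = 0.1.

Expected = 35 each. χ² = Σ(O-E)²/E = 35.371. df = 3, critical value = 6.251. Reject H₀.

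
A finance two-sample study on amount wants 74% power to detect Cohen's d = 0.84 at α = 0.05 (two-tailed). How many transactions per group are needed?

z_{α/2} = 1.96, z_β = Φ⁻¹(0.74) = 0.643. For large effect (d = 0.84): n per group = 2(z_{α/2} + z_β)²/d² = 2(1.96 + 0.643)²/0.84² = 19.2 → 20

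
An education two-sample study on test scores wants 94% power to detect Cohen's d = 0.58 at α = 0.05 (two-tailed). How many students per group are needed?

z_{α/2} = 1.96, z_β = Φ⁻¹(0.94) = 1.555. For medium effect (d = 0.58): n per group = 2(z_{α/2} + z_β)²/d² = 2(1.96 + 1.555)²/0.58² = 73.5 → 74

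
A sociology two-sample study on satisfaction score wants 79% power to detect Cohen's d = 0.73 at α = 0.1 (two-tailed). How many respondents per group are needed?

z_{α/2} = 1.645, z_β = Φ⁻¹(0.79) = 0.806. For medium effect (d = 0.73): n per group = 2(z_{α/2} + z_β)²/d² = 2(1.645 + 0.806)²/0.73² = 22.5 → 23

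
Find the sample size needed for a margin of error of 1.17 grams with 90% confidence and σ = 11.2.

n = (z*σ/E)² = (1.645×11.2/1.17)² = 248.0 → n = 248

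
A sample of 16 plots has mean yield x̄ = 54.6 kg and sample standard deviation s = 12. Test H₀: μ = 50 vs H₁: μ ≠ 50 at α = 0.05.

t = (x̄ - μ₀)/(s/√n) = (54.6 - 50)/(12/√16) = 1.533. df = 15, critical t = ±2.131. Fail to reject H₀.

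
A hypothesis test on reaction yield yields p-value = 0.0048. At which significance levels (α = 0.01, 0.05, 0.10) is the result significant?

p = 0.0048. Significant at: α = 0.01, 0.05, 0.1.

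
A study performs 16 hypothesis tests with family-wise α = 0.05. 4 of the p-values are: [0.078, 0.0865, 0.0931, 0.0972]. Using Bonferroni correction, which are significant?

Bonferroni α = 0.05/16 = 0.00313. None of the given p-values are significant.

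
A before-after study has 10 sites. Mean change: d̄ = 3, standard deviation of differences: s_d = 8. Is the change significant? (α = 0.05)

t = d̄/(s_d/√n) = 3/(8/√10) = 1.186. df = 9, critical t = ±2.262. Fail to reject H₀.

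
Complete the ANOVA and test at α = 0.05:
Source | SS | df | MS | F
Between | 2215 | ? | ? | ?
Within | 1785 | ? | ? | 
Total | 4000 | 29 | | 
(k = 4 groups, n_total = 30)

df_between = 3, df_within = 26. MS_between = 738.33, MS_within = 68.65. F = 10.754, F_crit ≈ 2.975. Reject H₀.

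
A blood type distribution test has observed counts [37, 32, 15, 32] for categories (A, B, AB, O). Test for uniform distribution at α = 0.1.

Expected = 29 each. χ² = Σ(O-E)²/E = 9.586. df = 3, critical value = 6.251. Reject H₀.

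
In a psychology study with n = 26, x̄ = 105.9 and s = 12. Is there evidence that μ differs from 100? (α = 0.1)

t = (x̄ - μ₀)/(s/√n) = (105.9 - 100)/(12/√26) = 2.507. df = 25, critical t = ±1.708. Reject H₀.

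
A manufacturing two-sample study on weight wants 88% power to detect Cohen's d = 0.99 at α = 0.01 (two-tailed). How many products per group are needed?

z_{α/2} = 2.576, z_β = Φ⁻¹(0.88) = 1.175. For large effect (d = 0.99): n per group = 2(z_{α/2} + z_β)²/d² = 2(2.576 + 1.175)²/0.99² = 28.7 → 29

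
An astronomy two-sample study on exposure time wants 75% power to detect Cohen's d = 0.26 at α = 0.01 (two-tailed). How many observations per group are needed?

z_{α/2} = 2.576, z_β = Φ⁻¹(0.75) = 0.674. For small effect (d = 0.26): n per group = 2(z_{α/2} + z_β)²/d² = 2(2.576 + 0.674)²/0.26² = 312.5 → 313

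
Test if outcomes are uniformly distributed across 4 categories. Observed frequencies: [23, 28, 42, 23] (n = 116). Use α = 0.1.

Expected = 29 each. χ² = Σ(O-E)²/E = 8.345. df = 3, critical value = 6.251. Reject H₀.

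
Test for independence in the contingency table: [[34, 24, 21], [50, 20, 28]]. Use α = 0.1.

χ² = 2.399. df = 2, critical = 4.605. Fail to reject H₀. No evidence of dependence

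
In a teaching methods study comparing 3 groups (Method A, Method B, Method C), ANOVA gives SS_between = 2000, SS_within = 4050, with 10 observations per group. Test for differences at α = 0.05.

df_between = 2, df_within = 27. F = MS_between/MS_within = 1000.0/150.0 = 6.667. F_crit ≈ 3.354. Reject H₀. At least one mean differs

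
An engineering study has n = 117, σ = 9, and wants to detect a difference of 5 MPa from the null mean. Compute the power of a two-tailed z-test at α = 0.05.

SE = σ/√n = 9/√117 = 0.832. Non-centrality λ = d/SE = 5/0.832 = 6.009. Power ≈ Φ(λ - z_{α/2}) = Φ(6.009 - 1.96) = Φ(4.049) = 1.0.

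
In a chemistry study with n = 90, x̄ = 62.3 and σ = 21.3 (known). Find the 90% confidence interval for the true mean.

CI = x̄ ± z*(σ/√n) = 62.3 ± 1.645(21.3/√90) = 62.3 ± 3.69 = (58.61, 65.99)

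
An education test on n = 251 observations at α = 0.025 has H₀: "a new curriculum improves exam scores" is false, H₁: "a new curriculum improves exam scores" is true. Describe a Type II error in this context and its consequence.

Type II error: failing to reject H₀ when it is false — concluding that a new curriculum improves exam scores is not supported when in fact it is. Consequence: keeping the old curriculum when the new one would have helped students.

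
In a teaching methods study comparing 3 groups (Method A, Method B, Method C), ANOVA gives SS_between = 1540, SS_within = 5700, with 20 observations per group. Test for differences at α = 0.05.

df_between = 2, df_within = 57. F = MS_between/MS_within = 770.0/100.0 = 7.7. F_crit ≈ 3.159. Reject H₀. At least one mean differs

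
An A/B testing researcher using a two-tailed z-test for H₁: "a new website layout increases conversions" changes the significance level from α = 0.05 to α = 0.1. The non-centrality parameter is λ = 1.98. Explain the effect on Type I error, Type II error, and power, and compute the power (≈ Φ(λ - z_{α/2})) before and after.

Increasing α from 0.05 to 0.1:
• Type I error rate increases (α is the Type I rate by definition).
• Critical value moves from z_{α/2} = 1.96 to 1.645, so power = Φ(λ - z_{α/2}) goes from Φ(1.98 - 1.96) = 0.508 to Φ(1.98 - 1.645) = 0.631.
• Type II error rate β = 1 - power therefore decreases (0.492 → 0.369).
Appropriate when false negatives are costly — here, discarding a layout that would have improved conversions — lost revenue.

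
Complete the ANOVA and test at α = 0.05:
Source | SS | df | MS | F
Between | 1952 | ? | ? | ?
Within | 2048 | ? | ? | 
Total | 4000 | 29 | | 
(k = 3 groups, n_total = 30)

df_between = 2, df_within = 27. MS_between = 976.0, MS_within = 75.85. F = 12.867, F_crit ≈ 3.354. Reject H₀.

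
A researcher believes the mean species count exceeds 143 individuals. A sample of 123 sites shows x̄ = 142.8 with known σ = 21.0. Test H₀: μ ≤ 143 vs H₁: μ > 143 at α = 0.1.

z = -0.106. Critical value: 1.28. Fail to reject H₀.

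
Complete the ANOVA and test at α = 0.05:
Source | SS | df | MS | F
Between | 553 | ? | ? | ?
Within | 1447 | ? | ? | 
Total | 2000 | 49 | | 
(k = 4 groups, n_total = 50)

df_between = 3, df_within = 46. MS_between = 184.33, MS_within = 31.46. F = 5.86, F_crit ≈ 2.807. Reject H₀.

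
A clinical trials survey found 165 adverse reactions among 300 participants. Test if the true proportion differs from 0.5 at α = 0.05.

p̂ = 0.55, p₀ = 0.5. z = (p̂ - p₀)/√(p₀(1-p₀)/n) = 1.732. Critical: ±1.96. Fail to reject H₀.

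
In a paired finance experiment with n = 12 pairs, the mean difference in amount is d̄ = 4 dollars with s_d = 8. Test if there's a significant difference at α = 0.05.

t = d̄/(s_d/√n) = 4/(8/√12) = 1.732. df = 11, critical t = ±2.201. Fail to reject H₀.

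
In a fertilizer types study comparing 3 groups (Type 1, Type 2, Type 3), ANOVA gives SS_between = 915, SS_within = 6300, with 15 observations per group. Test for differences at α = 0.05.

df_between = 2, df_within = 42. F = MS_between/MS_within = 457.5/150.0 = 3.05. F_crit ≈ 3.22. Fail to reject H₀.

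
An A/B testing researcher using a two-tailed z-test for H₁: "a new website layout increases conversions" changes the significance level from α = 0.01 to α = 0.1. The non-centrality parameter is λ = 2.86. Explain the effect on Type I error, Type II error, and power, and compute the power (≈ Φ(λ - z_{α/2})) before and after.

Increasing α from 0.01 to 0.1:
• Type I error rate increases (α is the Type I rate by definition).
• Critical value moves from z_{α/2} = 2.576 to 1.645, so power = Φ(λ - z_{α/2}) goes from Φ(2.86 - 2.576) = 0.612 to Φ(2.86 - 1.645) = 0.888.
• Type II error rate β = 1 - power therefore decreases (0.388 → 0.112).
Appropriate when false negatives are costly — here, discarding a layout that would have improved conversions — lost revenue.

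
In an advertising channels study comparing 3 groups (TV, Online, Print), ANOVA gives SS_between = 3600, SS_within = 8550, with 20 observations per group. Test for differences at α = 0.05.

df_between = 2, df_within = 57. F = MS_between/MS_within = 1800.0/150.0 = 12.0. F_crit ≈ 3.159. Reject H₀. At least one mean differs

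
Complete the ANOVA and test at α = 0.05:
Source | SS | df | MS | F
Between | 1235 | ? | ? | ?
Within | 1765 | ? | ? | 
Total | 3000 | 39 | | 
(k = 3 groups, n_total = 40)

df_between = 2, df_within = 37. MS_between = 617.5, MS_within = 47.7. F = 12.945, F_crit ≈ 3.252. Reject H₀.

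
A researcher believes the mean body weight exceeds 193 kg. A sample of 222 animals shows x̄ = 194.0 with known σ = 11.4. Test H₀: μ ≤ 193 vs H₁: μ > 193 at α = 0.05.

z = 1.307. Critical value: 1.645. Fail to reject H₀.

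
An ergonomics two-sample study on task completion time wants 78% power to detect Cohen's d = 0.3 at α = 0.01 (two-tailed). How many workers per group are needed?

z_{α/2} = 2.576, z_β = Φ⁻¹(0.78) = 0.772. For small effect (d = 0.3): n per group = 2(z_{α/2} + z_β)²/d² = 2(2.576 + 0.772)²/0.3² = 249.1 → 250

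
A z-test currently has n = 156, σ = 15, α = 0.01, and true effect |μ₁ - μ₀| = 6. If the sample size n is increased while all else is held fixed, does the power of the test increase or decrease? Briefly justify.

Power increases: a larger n shrinks the standard error σ/√n, moving the sampling distribution under H₁ further from the critical value.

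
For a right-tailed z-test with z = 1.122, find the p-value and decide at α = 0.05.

p = P(Z > 1.122) = 1 - Φ(1.122) ≈ 0.1309. Since p ≥ 0.05, fail to reject H₀ (not significant) at α = 0.05.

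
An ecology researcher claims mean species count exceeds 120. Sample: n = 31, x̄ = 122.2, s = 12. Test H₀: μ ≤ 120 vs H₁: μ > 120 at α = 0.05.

t = (122.2 - 120)/(12/√31) = 1.021, df = 30. Critical t = 1.697. Fail to reject H₀.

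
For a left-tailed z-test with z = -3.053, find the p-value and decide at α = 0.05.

p = P(Z < -3.053) = Φ(-3.053) ≈ 0.0011. Since p < 0.05, reject H₀ (significant) at α = 0.05.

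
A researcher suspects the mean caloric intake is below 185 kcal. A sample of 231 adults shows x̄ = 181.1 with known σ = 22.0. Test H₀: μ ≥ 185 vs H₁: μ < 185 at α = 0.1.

z = -2.694. Critical value: -1.28. Reject H₀.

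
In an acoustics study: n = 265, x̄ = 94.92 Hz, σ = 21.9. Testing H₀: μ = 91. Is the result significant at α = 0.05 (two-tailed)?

z = (94.92 - 91)/(21.9/√265) = 2.914. Since |z| > 1.96, significant at α = 0.05.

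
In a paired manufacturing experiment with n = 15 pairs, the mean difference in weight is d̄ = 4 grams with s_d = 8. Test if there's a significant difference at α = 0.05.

t = d̄/(s_d/√n) = 4/(8/√15) = 1.936. df = 14, critical t = ±2.145. Fail to reject H₀.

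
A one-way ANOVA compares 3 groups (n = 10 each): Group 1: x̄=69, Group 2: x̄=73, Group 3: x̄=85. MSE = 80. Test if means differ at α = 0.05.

Grand mean = 75.67. SS_between = 1386.67, MS_between = 693.33. F = 8.667, F_crit ≈ 3.354. Reject H₀.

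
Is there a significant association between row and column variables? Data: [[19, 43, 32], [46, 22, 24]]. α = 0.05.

χ² = 19.124. df = 2, critical = 5.991. Reject H₀. Variables are dependent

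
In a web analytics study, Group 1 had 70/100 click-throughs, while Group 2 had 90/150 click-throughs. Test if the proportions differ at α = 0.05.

p̂₁ = 0.7, p̂₂ = 0.6, pooled p̂ = 0.64. z = 1.614. Critical: ±1.96. Fail to reject H₀.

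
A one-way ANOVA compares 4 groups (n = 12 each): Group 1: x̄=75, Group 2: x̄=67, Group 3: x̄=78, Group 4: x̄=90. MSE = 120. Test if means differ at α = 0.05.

Grand mean = 77.5. SS_between = 3276.0, MS_between = 1092.0. F = 9.1, F_crit ≈ 2.816. Reject H₀.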